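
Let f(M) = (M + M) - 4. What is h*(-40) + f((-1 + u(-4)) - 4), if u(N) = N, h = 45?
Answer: -1822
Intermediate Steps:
f(M) = -4 + 2*M (f(M) = 2*M - 4 = -4 + 2*M)
h*(-40) + f((-1 + u(-4)) - 4) = 45*(-40) + (-4 + 2*((-1 - 4) - 4)) = -1800 + (-4 + 2*(-5 - 4)) = -1800 + (-4 + 2*(-9)) = -1800 + (-4 - 18) = -1800 - 22 = -1822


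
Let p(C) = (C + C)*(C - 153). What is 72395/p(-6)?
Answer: 72395/1908 ≈ 37.943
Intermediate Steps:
p(C) = 2*C*(-153 + C) (p(C) = (2*C)*(-153 + C) = 2*C*(-153 + C))
72395/p(-6) = 72395/((2*(-6)*(-153 - 6))) = 72395/((2*(-6)*(-159))) = 72395/1908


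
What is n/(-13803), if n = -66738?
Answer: 22246/4601 ≈ 4.8350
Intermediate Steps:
n/(-13803) = -66738/(-13803) = -66738*(-1/13803) = 22246/4601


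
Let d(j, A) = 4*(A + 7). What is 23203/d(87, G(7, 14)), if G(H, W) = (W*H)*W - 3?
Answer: 23203/5504 ≈ 4.2157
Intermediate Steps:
G(H, W) = -3 + H*W**2 (G(H, W) = (H*W)*W - 3 = H*W**2 - 3 = -3 + H*W**2)
d(j, A) = 28 + 4*A (d(j, A) = 4*(7 + A) = 28 + 4*A)
23203/d(87, G(7, 14)) = 23203/(28 + 4*(-3 + 7*14**2)) = 23203/(28 + 4*(-3 + 7*196)) = 23203/(28 + 4*(-3 + 1372)) = 23203/(28 + 4*1369) = 23203/(28 + 5476) = 23203/5504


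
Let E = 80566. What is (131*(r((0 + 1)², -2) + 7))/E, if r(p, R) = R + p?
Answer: 393/40283 ≈ 0.0097560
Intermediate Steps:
(131*(r((0 + 1)², -2) + 7))/E = (131*((-2 + (0 + 1)²) + 7))/80566 = (131*((-2 + 1²) + 7))*(1/80566) = (131*((-2 + 1) + 7))*(1/80566) = (131*(-1 + 7))*(1/80566) = (131*6)*(1/80566) = 786*(1/80566) = 393/40283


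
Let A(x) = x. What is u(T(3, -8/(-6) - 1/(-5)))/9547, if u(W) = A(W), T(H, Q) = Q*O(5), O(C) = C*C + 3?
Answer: 644/143205 ≈ 0.0044971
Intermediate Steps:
O(C) = 3 + C² (O(C) = C² + 3 = 3 + C²)
T(H, Q) = 28*Q (T(H, Q) = Q*(3 + 5²) = Q*(3 + 25) = Q*28 = 28*Q)
u(W) = W
u(T(3, -8/(-6) - 1/(-5)))/9547 = (28*(-8/(-6) - 1/(-5)))/9547 = (28*(-8*(-⅙) - 1*(-⅕)))*(1/9547) = (28*(4/3 + ⅕))*(1/9547) = (28*(23/15))*(1/9547) = (644/15)*(1/9547) = 644/143205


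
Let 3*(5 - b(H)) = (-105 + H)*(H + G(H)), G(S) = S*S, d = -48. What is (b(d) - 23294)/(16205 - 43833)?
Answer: -91767/27628 ≈ -3.3215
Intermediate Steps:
G(S) = S**2
b(H) = 5 - (-105 + H)*(H + H**2)/3
(b(d) - 23294)/(16205 - 43833) = ((5 + 35*(-48) - 1/3*(-48)**3 + (104/3)*(-48)**2) - 23294)/(16205 - 43833) = ((5 - 1680 - 1/3*(-110592) + (104/3)*2304) - 23294)/(-27628) = ((5 - 1680 + 36864 + 79872) - 23294)*(-1/27628) = (115061 - 23294)*(-1/27628) = 91767*(-1/27628) = -91767/27628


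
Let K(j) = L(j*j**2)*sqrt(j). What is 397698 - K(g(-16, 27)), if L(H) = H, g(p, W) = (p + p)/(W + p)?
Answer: 397698 + 131072*I*sqrt(22)/14641 ≈ 3.977e+5 + 41.99*I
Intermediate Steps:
g(p, W) = 2*p/(W + p) (g(p, W) = (2*p)/(W + p) = 2*p/(W + p))
K(j) = j**(7/2) (K(j) = (j*j**2)*sqrt(j) = j**3*sqrt(j) = j**(7/2))
397698 - K(g(-16, 27)) = 397698 - (2*(-16)/(27 - 16))**(7/2) = 397698 - (2*(-16)/11)**(7/2) = 397698 - (2*(-16)*(1/11))**(7/2) = 397698 - (-32/11)**(7/2) = 397698 - (-131072)*I*sqrt(22)/14641 = 397698 + 131072*I*sqrt(22)/14641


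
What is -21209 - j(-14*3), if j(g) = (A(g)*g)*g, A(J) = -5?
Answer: -12389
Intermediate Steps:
j(g) = -5*g**2 (j(g) = (-5*g)*g = -5*g**2)
-21209 - j(-14*3) = -21209 - (-5)*(-14*3)**2 = -21209 - (-5)*(-42)**2 = -21209 - (-5)*1764 = -21209 - 1*(-8820) = -21209 + 8820 = -12389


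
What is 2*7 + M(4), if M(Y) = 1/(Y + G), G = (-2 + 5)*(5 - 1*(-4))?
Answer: 435/31 ≈ 14.032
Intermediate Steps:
G = 27 (G = 3*(5 + 4) = 3*9 = 27)
M(Y) = 1/(27 + Y) (M(Y) = 1/(Y + 27) = 1/(27 + Y))
2*7 + M(4) = 2*7 + 1/(27 + 4) = 14 + 1/31 = 435/31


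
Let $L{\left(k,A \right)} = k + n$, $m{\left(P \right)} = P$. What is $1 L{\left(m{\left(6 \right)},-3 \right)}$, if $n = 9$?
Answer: $15$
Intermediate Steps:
$L{\left(k,A \right)} = 9 + k$ ($L{\left(k,A \right)} = k + 9 = 9 + k$)
$1 L{\left(m{\left(6 \right)},-3 \right)} = 1 \left(9 + 6\right) = 1 \cdot 15 = 15$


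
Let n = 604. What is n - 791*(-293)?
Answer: 232367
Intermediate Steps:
n - 791*(-293) = 604 - 791*(-293) = 604 + 231763 = 232367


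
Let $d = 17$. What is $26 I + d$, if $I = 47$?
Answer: $1239$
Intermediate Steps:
$26 I + d = 26 \cdot 47 + 17 = 1222 + 17 = 1239$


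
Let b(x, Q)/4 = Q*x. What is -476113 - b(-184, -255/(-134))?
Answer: -31805731/67 ≈ -4.7471e+5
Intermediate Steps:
b(x, Q) = 4*Q*x (b(x, Q) = 4*(Q*x) = 4*Q*x)
-476113 - b(-184, -255/(-134)) = -476113 - 4*(-255/(-134))*(-184) = -476113 - 4*(-255*(-1/134))*(-184) = -476113 - 4*255*(-184)/134 = -476113 - 1*(-93840/67) = -476113 + 93840/67 = -31805731/67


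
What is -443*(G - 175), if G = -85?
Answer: 115180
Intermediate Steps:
-443*(G - 175) = -443*(-85 - 175) = -443*(-260) = 115180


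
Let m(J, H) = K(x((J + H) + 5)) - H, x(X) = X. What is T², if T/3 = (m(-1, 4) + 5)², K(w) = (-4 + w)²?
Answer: 751689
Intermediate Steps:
m(J, H) = (1 + H + J)² - H (m(J, H) = (-4 + ((J + H) + 5))² - H = (-4 + ((H + J) + 5))² - H = (-4 + (5 + H + J))² - H = (1 + H + J)² - H)
T = 867 (T = 3*(((1 + 4 - 1)² - 1*4) + 5)² = 3*((4² - 4) + 5)² = 3*((16 - 4) + 5)² = 3*(12 + 5)² = 3*17² = 3*289 = 867)
T² = 867² = 751689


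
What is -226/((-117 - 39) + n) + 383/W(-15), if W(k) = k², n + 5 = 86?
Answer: 1061/225 ≈ 4.7156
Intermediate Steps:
n = 81 (n = -5 + 86 = 81)
-226/((-117 - 39) + n) + 383/W(-15) = -226/((-117 - 39) + 81) + 383/((-15)²) = -226/(-156 + 81) + 383/225 = -226/(-75) + 383*(1/225) = -226*(-1/75) + 383/225 = 226/75 + 383/225 = 1061/225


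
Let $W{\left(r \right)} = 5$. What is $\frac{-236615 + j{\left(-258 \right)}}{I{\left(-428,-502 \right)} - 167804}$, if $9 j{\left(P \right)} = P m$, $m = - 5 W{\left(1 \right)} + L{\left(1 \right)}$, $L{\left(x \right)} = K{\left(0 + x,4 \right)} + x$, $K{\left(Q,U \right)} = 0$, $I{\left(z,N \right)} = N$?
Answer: $\frac{235927}{168306} \approx 1.4018$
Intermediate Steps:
$L{\left(x \right)} = x$ ($L{\left(x \right)} = 0 + x = x$)
$m = -24$ ($m = \left(-5\right) 5 + 1 = -25 + 1 = -24$)
$j{\left(P \right)} = - \frac{8 P}{3}$ ($j{\left(P \right)} = \frac{P \left(-24\right)}{9} = \frac{\left(-24\right) P}{9} = - \frac{8 P}{3}$)
$\frac{-236615 + j{\left(-258 \right)}}{I{\left(-428,-502 \right)} - 167804} = \frac{-236615 - -688}{-502 - 167804} = \frac{-236615 + 688}{-168306} = \left(-235927\right) \left(- \frac{1}{168306}\right) = \frac{235927}{168306}$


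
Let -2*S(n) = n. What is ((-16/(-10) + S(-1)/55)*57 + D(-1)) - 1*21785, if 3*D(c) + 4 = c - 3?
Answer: -7159663/330 ≈ -21696.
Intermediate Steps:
D(c) = -7/3 + c/3 (D(c) = -4/3 + (c - 3)/3 = -4/3 + (-3 + c)/3 = -4/3 + (-1 + c/3) = -7/3 + c/3)
S(n) = -n/2
((-16/(-10) + S(-1)/55)*57 + D(-1)) - 1*21785 = ((-16/(-10) - ½*(-1)/55)*57 + (-7/3 + (⅓)*(-1))) - 1*21785 = ((-16*(-⅒) + (½)*(1/55))*57 + (-7/3 - ⅓)) - 21785 = ((8/5 + 1/110)*57 - 8/3) - 21785 = ((177/110)*57 - 8/3) - 21785 = (10089/110 - 8/3) - 21785 = 29387/330 - 21785 = -7159663/330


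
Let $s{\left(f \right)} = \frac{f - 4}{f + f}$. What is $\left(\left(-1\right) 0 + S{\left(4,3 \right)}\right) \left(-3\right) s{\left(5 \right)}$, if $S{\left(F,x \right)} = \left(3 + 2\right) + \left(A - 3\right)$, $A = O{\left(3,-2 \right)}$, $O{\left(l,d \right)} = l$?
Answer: $- \frac{3}{2} \approx -1.5$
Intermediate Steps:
$A = 3$
$S{\left(F,x \right)} = 5$ ($S{\left(F,x \right)} = \left(3 + 2\right) + \left(3 - 3\right) = 5 + \left(3 - 3\right) = 5 + 0 = 5$)
$s{\left(f \right)} = \frac{-4 + f}{2 f}$
$\left(\left(-1\right) 0 + S{\left(4,3 \right)}\right) \left(-3\right) s{\left(5 \right)} = \left(\left(-1\right) 0 + 5\right) \left(-3\right) \frac{-4 + 5}{2 \cdot 5} = \left(0 + 5\right) \left(-3\right) \frac{1}{2} \cdot \frac{1}{5} \cdot 1 = 5 \left(-3\right) \frac{1}{10} = \left(-15\right) \frac{1}{10} = - \frac{3}{2}$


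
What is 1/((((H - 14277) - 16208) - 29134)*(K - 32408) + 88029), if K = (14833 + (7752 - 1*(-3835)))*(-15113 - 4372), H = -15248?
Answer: 1/38543486315665 ≈ 2.5945e-14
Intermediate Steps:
K = -514793700 (K = (14833 + (7752 + 3835))*(-19485) = (14833 + 11587)*(-19485) = 26420*(-19485) = -514793700)
1/((((H - 14277) - 16208) - 29134)*(K - 32408) + 88029) = 1/((((-15248 - 14277) - 16208) - 29134)*(-514793700 - 32408) + 88029) = 1/(((-29525 - 16208) - 29134)*(-514826108) + 88029) = 1/((-45733 - 29134)*(-514826108) + 88029) = 1/(-74867*(-514826108) + 88029) = 1/(38543486227636 + 88029) = 1/38543486315665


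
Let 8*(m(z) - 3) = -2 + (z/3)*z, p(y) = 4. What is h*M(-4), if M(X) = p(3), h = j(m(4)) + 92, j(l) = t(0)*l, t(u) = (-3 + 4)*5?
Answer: 1309/3 ≈ 436.33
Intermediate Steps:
t(u) = 5 (t(u) = 1*5 = 5)
m(z) = 11/4 + z²/24 (m(z) = 3 + (-2 + (z/3)*z)/8 = 3 + (-2 + z²/3)/8 = 3 + (-¼ + z²/24) = 11/4 + z²/24)
j(l) = 5*l
h = 1309/12 (h = 5*(11/4 + (1/24)*4²) + 92 = 5*(11/4 + (1/24)*16) + 92 = 5*(11/4 + ⅔) + 92 = 5*(41/12) + 92 = 205/12 + 92 = 1309/12 ≈ 109.08)
M(X) = 4
h*M(-4) = (1309/12)*4 = 1309/3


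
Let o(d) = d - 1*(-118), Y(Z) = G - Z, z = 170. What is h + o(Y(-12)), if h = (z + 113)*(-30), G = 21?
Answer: -8339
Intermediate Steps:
Y(Z) = 21 - Z
o(d) = 118 + d (o(d) = d + 118 = 118 + d)
h = -8490 (h = (170 + 113)*(-30) = 283*(-30) = -8490)
h + o(Y(-12)) = -8490 + (118 + (21 - 1*(-12))) = -8490 + (118 + (21 + 12)) = -8490 + (118 + 33) = -8490 + 151 = -8339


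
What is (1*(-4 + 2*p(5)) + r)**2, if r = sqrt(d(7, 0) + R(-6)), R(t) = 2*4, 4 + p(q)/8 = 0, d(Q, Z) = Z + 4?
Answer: 4636 - 272*sqrt(3) ≈ 4164.9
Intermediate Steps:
d(Q, Z) = 4 + Z
p(q) = -32 (p(q) = -32 + 8*0 = -32 + 0 = -32)
R(t) = 8
r = 2*sqrt(3) (r = sqrt((4 + 0) + 8) = sqrt(4 + 8) = sqrt(12) = 2*sqrt(3) ≈ 3.4641)
(1*(-4 + 2*p(5)) + r)**2 = (1*(-4 + 2*(-32)) + 2*sqrt(3))**2 = (1*(-4 - 64) + 2*sqrt(3))**2 = (1*(-68) + 2*sqrt(3))**2 = (-68 + 2*sqrt(3))**2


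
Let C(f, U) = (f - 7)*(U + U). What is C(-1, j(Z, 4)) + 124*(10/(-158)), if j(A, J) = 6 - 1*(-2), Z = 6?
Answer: -10732/79 ≈ -135.85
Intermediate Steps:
j(A, J) = 8 (j(A, J) = 6 + 2 = 8)
C(f, U) = 2*U*(-7 + f) (C(f, U) = (-7 + f)*(2*U) = 2*U*(-7 + f))
C(-1, j(Z, 4)) + 124*(10/(-158)) = 2*8*(-7 - 1) + 124*(10/(-158)) = 2*8*(-8) + 124*(10*(-1/158)) = -128 + 124*(-5/79) = -128 - 620/79 = -10732/79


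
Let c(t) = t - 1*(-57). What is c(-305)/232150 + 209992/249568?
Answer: 3042984371/3621075700 ≈ 0.84035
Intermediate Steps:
c(t) = 57 + t (c(t) = t + 57 = 57 + t)
c(-305)/232150 + 209992/249568 = (57 - 305)/232150 + 209992/249568 = -248*1/232150 + 209992*(1/249568) = -124/116075 + 26249/31196 = 3042984371/3621075700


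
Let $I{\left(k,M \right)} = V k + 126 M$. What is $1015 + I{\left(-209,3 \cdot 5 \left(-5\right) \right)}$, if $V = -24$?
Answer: $-3419$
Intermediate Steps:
$I{\left(k,M \right)} = - 24 k + 126 M$
$1015 + I{\left(-209,3 \cdot 5 \left(-5\right) \right)} = 1015 + \left(\left(-24\right) \left(-209\right) + 126 \cdot 3 \cdot 5 \left(-5\right)\right) = 1015 + \left(5016 + 126 \cdot 15 \left(-5\right)\right) = 1015 + \left(5016 + 126 \left(-75\right)\right) = 1015 + \left(5016 - 9450\right) = 1015 - 4434 = -3419$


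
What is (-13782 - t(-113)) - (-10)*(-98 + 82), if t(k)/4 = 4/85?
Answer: -1185086/85 ≈ -13942.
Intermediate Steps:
t(k) = 16/85 (t(k) = 4*(4/85) = 16/85)
(-13782 - t(-113)) - (-10)*(-98 + 82) = (-13782 - 1*16/85) - (-10)*(-98 + 82) = (-13782 - 16/85) - (-10)*(-16) = -1171486/85 - 1*160 = -1171486/85 - 160 = -1185086/85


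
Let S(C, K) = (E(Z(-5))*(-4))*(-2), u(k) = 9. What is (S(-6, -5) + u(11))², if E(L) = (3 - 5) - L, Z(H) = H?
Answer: 1089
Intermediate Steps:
E(L) = -2 - L
S(C, K) = 24 (S(C, K) = ((-2 - 1*(-5))*(-4))*(-2) = ((-2 + 5)*(-4))*(-2) = (3*(-4))*(-2) = -12*(-2) = 24)
(S(-6, -5) + u(11))² = (24 + 9)² = 33² = 1089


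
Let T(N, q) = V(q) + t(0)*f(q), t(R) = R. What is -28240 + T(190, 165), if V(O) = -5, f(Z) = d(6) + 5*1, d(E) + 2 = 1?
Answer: -28245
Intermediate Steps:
d(E) = -1 (d(E) = -2 + 1 = -1)
f(Z) = 4 (f(Z) = -1 + 5*1 = -1 + 5 = 4)
T(N, q) = -5 (T(N, q) = -5 + 0*4 = -5 + 0 = -5)
-28240 + T(190, 165) = -28240 - 5 = -28245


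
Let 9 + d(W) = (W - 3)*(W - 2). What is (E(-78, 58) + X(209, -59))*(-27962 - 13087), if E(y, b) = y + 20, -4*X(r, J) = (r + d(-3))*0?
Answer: 2380842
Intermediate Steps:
d(W) = -9 + (-3 + W)*(-2 + W) (d(W) = -9 + (W - 3)*(W - 2) = -9 + (-3 + W)*(-2 + W))
X(r, J) = 0 (X(r, J) = -(r + (-3 + (-3)**2 - 5*(-3)))*0/4 = -(r + (-3 + 9 + 15))*0/4 = -(r + 21)*0/4 = -(21 + r)*0/4 = -1/4*0 = 0)
E(y, b) = 20 + y
(E(-78, 58) + X(209, -59))*(-27962 - 13087) = ((20 - 78) + 0)*(-27962 - 13087) = (-58 + 0)*(-41049) = -58*(-41049) = 2380842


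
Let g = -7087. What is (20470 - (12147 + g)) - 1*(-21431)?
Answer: 36841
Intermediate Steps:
(20470 - (12147 + g)) - 1*(-21431) = (20470 - (12147 - 7087)) - 1*(-21431) = (20470 - 1*5060) + 21431 = (20470 - 5060) + 21431 = 15410 + 21431 = 36841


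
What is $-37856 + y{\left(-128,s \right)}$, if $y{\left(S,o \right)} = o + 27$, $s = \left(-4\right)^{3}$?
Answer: $-37893$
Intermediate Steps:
$s = -64$
$y{\left(S,o \right)} = 27 + o$
$-37856 + y{\left(-128,s \right)} = -37856 + \left(27 - 64\right) = -37856 - 37 = -37893$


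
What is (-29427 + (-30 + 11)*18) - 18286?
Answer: -48055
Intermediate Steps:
(-29427 + (-30 + 11)*18) - 18286 = (-29427 - 19*18) - 18286 = (-29427 - 342) - 18286 = -29769 - 18286 = -48055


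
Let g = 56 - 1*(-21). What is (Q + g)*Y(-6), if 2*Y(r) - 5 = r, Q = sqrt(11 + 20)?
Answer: -77/2 - sqrt(31)/2 ≈ -41.284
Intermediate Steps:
Q = sqrt(31) ≈ 5.5678
Y(r) = 5/2 + r/2
g = 77 (g = 56 + 21 = 77)
(Q + g)*Y(-6) = (sqrt(31) + 77)*(5/2 + (1/2)*(-6)) = (77 + sqrt(31))*(5/2 - 3) = (77 + sqrt(31))*(-1/2) = -77/2 - sqrt(31)/2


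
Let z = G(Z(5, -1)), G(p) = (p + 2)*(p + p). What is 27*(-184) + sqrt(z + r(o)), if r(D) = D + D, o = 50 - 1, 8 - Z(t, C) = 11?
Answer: -4968 + 2*sqrt(26) ≈ -4957.8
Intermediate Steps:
Z(t, C) = -3 (Z(t, C) = 8 - 1*11 = 8 - 11 = -3)
o = 49
G(p) = 2*p*(2 + p) (G(p) = (2 + p)*(2*p) = 2*p*(2 + p))
z = 6 (z = 2*(-3)*(2 - 3) = 2*(-3)*(-1) = 6)
r(D) = 2*D
27*(-184) + sqrt(z + r(o)) = 27*(-184) + sqrt(6 + 2*49) = -4968 + sqrt(6 + 98) = -4968 + sqrt(104) = -4968 + 2*sqrt(26)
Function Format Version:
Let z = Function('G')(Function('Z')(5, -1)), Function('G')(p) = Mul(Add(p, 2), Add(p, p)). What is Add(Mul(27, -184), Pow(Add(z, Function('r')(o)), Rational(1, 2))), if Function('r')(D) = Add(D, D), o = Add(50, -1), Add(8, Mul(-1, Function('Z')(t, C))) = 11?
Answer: Add(-4968, Mul(2, Pow(26, Rational(1, 2)))) ≈ -4957.8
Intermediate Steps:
Function('Z')(t, C) = -3 (Function('Z')(t, C) = Add(8, Mul(-1, 11)) = Add(8, -11) = -3)
o = 49
Function('G')(p) = Mul(2, p, Add(2, p)) (Function('G')(p) = Mul(Add(2, p), Mul(2, p)) = Mul(2, p, Add(2, p)))
z = 6 (z = Mul(2, -3, Add(2, -3)) = Mul(2, -3, -1) = 6)
Function('r')(D) = Mul(2, D)
Add(Mul(27, -184), Pow(Add(z, Function('r')(o)), Rational(1, 2))) = Add(Mul(27, -184), Pow(Add(6, Mul(2, 49)), Rational(1, 2))) = Add(-4968, Pow(Add(6, 98), Rational(1, 2))) = Add(-4968, Pow(104, Rational(1, 2))) = Add(-4968, Mul(2, Pow(26, Rational(1, 2))))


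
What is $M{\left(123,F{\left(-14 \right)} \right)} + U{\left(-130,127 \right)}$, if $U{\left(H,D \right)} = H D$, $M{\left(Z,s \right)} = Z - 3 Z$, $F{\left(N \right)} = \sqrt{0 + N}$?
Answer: $-16756$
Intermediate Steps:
$F{\left(N \right)} = \sqrt{N}$
$M{\left(Z,s \right)} = - 2 Z$
$U{\left(H,D \right)} = D H$
$M{\left(123,F{\left(-14 \right)} \right)} + U{\left(-130,127 \right)} = \left(-2\right) 123 + 127 \left(-130\right) = -246 - 16510 = -16756$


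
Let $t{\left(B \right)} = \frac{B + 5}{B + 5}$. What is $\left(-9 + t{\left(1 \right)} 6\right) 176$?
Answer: $-528$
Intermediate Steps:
$t{\left(B \right)} = 1$ ($t{\left(B \right)} = \frac{5 + B}{5 + B} = 1$)
$\left(-9 + t{\left(1 \right)} 6\right) 176 = \left(-9 + 1 \cdot 6\right) 176 = \left(-9 + 6\right) 176 = \left(-3\right) 176 = -528$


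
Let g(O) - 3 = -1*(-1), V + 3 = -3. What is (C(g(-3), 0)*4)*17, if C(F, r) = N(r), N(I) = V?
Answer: -408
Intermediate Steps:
V = -6 (V = -3 - 3 = -6)
N(I) = -6
g(O) = 4 (g(O) = 3 - 1*(-1) = 3 + 1 = 4)
C(F, r) = -6
(C(g(-3), 0)*4)*17 = -6*4*17 = -24*17 = -408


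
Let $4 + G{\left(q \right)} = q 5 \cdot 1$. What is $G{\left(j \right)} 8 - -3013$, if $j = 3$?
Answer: $3101$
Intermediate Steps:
$G{\left(q \right)} = -4 + 5 q$ ($G{\left(q \right)} = -4 + q 5 \cdot 1 = -4 + 5 q 1 = -4 + 5 q$)
$G{\left(j \right)} 8 - -3013 = \left(-4 + 5 \cdot 3\right) 8 - -3013 = \left(-4 + 15\right) 8 + 3013 = 11 \cdot 8 + 3013 = 88 + 3013 = 3101$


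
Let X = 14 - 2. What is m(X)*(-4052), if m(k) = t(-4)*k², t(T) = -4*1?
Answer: 2333952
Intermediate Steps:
X = 12
t(T) = -4
m(k) = -4*k²
m(X)*(-4052) = -4*12²*(-4052) = -4*144*(-4052) = -576*(-4052) = 2333952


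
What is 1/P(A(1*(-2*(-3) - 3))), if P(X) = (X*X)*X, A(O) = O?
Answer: 1/27 ≈ 0.037037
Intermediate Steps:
P(X) = X³ (P(X) = X²*X = X³)
1/P(A(1*(-2*(-3) - 3))) = 1/((1*(-2*(-3) - 3))³) = 1/((1*(6 - 3))³) = 1/((1*3)³) = 1/(3³) = 1/27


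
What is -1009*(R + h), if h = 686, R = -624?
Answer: -62558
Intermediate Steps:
-1009*(R + h) = -1009*(-624 + 686) = -1009*62 = -62558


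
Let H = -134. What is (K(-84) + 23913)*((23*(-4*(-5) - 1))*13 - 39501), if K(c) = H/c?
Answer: -16984623830/21 ≈ -8.0879e+8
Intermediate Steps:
K(c) = -134/c
(K(-84) + 23913)*((23*(-4*(-5) - 1))*13 - 39501) = (-134/(-84) + 23913)*((23*(-4*(-5) - 1))*13 - 39501) = (-134*(-1/84) + 23913)*((23*(20 - 1))*13 - 39501) = (67/42 + 23913)*((23*19)*13 - 39501) = 1004413*(437*13 - 39501)/42 = 1004413*(5681 - 39501)/42 = (1004413/42)*(-33820) = -16984623830/21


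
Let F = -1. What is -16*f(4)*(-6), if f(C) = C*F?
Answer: -384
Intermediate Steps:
f(C) = -C (f(C) = C*(-1) = -C)
-16*f(4)*(-6) = -(-16)*4*(-6) = -16*(-4)*(-6) = 64*(-6) = -384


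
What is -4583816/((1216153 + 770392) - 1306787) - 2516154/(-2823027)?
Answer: -1871643420050/319829197911 ≈ -5.8520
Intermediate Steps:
-4583816/((1216153 + 770392) - 1306787) - 2516154/(-2823027) = -4583816/(1986545 - 1306787) - 2516154*(-1/2823027) = -4583816/679758 + 838718/941009 = -4583816*1/679758 + 838718/941009 = -2291908/339879 + 838718/941009 = -1871643420050/319829197911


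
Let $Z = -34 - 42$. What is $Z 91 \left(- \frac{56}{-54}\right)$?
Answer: $- \frac{193648}{27} \approx -7172.1$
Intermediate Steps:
$Z = -76$ ($Z = -34 - 42 = -76$)
$Z 91 \left(- \frac{56}{-54}\right) = \left(-76\right) 91 \left(- \frac{56}{-54}\right) = - 6916 \left(\left(-56\right) \left(- \frac{1}{54}\right)\right) = \left(-6916\right) \frac{28}{27} = - \frac{193648}{27}$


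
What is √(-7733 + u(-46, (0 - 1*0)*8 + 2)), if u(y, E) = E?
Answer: 3*I*√859 ≈ 87.926*I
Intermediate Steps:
√(-7733 + u(-46, (0 - 1*0)*8 + 2)) = √(-7733 + ((0 - 1*0)*8 + 2)) = √(-7733 + ((0 + 0)*8 + 2)) = √(-7733 + (0*8 + 2)) = √(-7733 + (0 + 2)) = √(-7733 + 2) = √(-7731) = 3*I*√859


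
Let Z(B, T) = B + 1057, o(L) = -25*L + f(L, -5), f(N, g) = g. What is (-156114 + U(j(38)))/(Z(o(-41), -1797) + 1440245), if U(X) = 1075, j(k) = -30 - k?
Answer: -155039/1442322 ≈ -0.10749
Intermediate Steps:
o(L) = -5 - 25*L (o(L) = -25*L - 5 = -5 - 25*L)
Z(B, T) = 1057 + B
(-156114 + U(j(38)))/(Z(o(-41), -1797) + 1440245) = (-156114 + 1075)/((1057 + (-5 - 25*(-41))) + 1440245) = -155039/((1057 + (-5 + 1025)) + 1440245) = -155039/((1057 + 1020) + 1440245) = -155039/(2077 + 1440245) = -155039/1442322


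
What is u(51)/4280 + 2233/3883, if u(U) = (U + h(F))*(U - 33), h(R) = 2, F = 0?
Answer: 602801/755420 ≈ 0.79797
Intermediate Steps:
u(U) = (-33 + U)*(2 + U) (u(U) = (U + 2)*(U - 33) = (2 + U)*(-33 + U) = (-33 + U)*(2 + U))
u(51)/4280 + 2233/3883 = (-66 + 51**2 - 31*51)/4280 + 2233/3883 = (-66 + 2601 - 1581)*(1/4280) + 2233*(1/3883) = 954*(1/4280) + 203/353 = 477/2140 + 203/353 = 602801/755420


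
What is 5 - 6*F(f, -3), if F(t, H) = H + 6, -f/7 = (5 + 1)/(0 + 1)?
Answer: -13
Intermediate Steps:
f = -42 (f = -7*(5 + 1)/(0 + 1) = -42/1 = -42 ≈ -42.000)
F(t, H) = 6 + H
5 - 6*F(f, -3) = 5 - 6*(6 - 3) = 5 - 6*3 = 5 - 18 = -13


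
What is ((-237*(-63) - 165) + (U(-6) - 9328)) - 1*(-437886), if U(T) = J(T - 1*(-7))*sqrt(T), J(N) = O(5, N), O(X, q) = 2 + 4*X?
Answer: 443324 + 22*I*sqrt(6) ≈ 4.4332e+5 + 53.889*I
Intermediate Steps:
J(N) = 22 (J(N) = 2 + 4*5 = 2 + 20 = 22)
U(T) = 22*sqrt(T)
((-237*(-63) - 165) + (U(-6) - 9328)) - 1*(-437886) = ((-237*(-63) - 165) + (22*sqrt(-6) - 9328)) - 1*(-437886) = ((14931 - 165) + (22*(I*sqrt(6)) - 9328)) + 437886 = (14766 + (22*I*sqrt(6) - 9328)) + 437886 = (14766 + (-9328 + 22*I*sqrt(6))) + 437886 = (5438 + 22*I*sqrt(6)) + 437886 = 443324 + 22*I*sqrt(6)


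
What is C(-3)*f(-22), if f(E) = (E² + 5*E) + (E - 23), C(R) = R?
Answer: -987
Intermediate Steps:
f(E) = -23 + E² + 6*E (f(E) = (E² + 5*E) + (-23 + E) = -23 + E² + 6*E)
C(-3)*f(-22) = -3*(-23 + (-22)² + 6*(-22)) = -3*(-23 + 484 - 132) = -3*329 = -987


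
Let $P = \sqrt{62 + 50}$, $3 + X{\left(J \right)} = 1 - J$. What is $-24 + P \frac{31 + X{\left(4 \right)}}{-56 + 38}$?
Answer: $-24 - \frac{50 \sqrt{7}}{9} \approx -38.699$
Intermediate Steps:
$X{\left(J \right)} = -2 - J$ ($X{\left(J \right)} = -3 - \left(-1 + J\right) = -2 - J$)
$P = 4 \sqrt{7}$ ($P = \sqrt{112} = 4 \sqrt{7} \approx 10.583$)
$-24 + P \frac{31 + X{\left(4 \right)}}{-56 + 38} = -24 + 4 \sqrt{7} \frac{31 - 6}{-56 + 38} = -24 + 4 \sqrt{7} \frac{31 - 6}{-18} = -24 + 4 \sqrt{7} \left(31 - 6\right) \left(- \frac{1}{18}\right) = -24 + 4 \sqrt{7} \cdot 25 \left(- \frac{1}{18}\right) = -24 + 4 \sqrt{7} \left(- \frac{25}{18}\right) = -24 - \frac{50 \sqrt{7}}{9}$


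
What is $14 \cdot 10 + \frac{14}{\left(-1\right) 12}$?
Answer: $\frac{833}{6} \approx 138.83$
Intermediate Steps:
$14 \cdot 10 + \frac{14}{\left(-1\right) 12} = 140 + \frac{14}{-12} = 140 + 14 \left(- \frac{1}{12}\right) = 140 - \frac{7}{6} = \frac{833}{6}$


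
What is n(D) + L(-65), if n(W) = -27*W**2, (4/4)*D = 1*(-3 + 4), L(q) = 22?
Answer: -5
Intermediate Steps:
D = 1 (D = 1*(-3 + 4) = 1*1 = 1)
n(D) + L(-65) = -27*1**2 + 22 = -27*1 + 22 = -27 + 22 = -5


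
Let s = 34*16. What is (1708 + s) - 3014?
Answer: -762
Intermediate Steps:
s = 544
(1708 + s) - 3014 = (1708 + 544) - 3014 = 2252 - 3014 = -762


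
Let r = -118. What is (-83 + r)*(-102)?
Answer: 20502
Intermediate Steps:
(-83 + r)*(-102) = (-83 - 118)*(-102) = -201*(-102) = 20502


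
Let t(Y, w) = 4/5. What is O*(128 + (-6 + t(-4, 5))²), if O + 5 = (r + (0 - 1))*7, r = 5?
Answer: 89148/25 ≈ 3565.9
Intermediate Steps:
t(Y, w) = ⅘ (t(Y, w) = 4*(⅕) = ⅘)
O = 23 (O = -5 + (5 + (0 - 1))*7 = -5 + (5 - 1)*7 = -5 + 4*7 = -5 + 28 = 23)
O*(128 + (-6 + t(-4, 5))²) = 23*(128 + (-6 + ⅘)²) = 23*(128 + (-26/5)²) = 23*(128 + 676/25) = 23*(3876/25) = 89148/25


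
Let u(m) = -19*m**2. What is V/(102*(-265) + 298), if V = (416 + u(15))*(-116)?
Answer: -111911/6683 ≈ -16.746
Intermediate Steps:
V = 447644 (V = (416 - 19*15**2)*(-116) = (416 - 19*225)*(-116) = (416 - 4275)*(-116) = -3859*(-116) = 447644)
V/(102*(-265) + 298) = 447644/(102*(-265) + 298) = 447644/(-27030 + 298) = 447644/(-26732) = 447644*(-1/26732) = -111911/6683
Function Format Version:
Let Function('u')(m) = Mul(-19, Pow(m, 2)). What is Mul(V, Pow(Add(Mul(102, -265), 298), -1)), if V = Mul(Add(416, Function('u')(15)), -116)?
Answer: Rational(-111911, 6683) ≈ -16.746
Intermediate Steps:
V = 447644 (V = Mul(Add(416, Mul(-19, Pow(15, 2))), -116) = Mul(Add(416, Mul(-19, 225)), -116) = Mul(Add(416, -4275), -116) = Mul(-3859, -116) = 447644)
Mul(V, Pow(Add(Mul(102, -265), 298), -1)) = Mul(447644, Pow(Add(Mul(102, -265), 298), -1)) = Mul(447644, Pow(Add(-27030, 298), -1)) = Mul(447644, Pow(-26732, -1)) = Mul(447644, Rational(-1, 26732)) = Rational(-111911, 6683)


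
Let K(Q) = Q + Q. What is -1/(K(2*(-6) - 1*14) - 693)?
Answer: 1/745 ≈ 0.0013423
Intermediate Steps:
K(Q) = 2*Q
-1/(K(2*(-6) - 1*14) - 693) = -1/(2*(2*(-6) - 1*14) - 693) = -1/(2*(-12 - 14) - 693) = -1/(2*(-26) - 693) = -1/(-52 - 693) = -1/(-745) = -1*(-1/745) = 1/745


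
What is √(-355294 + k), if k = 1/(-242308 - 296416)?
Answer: I*√25778671331545617/269362 ≈ 596.07*I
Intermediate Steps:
k = -1/538724 (k = 1/(-538724) = -1/538724 ≈ -1.8562e-6)
√(-355294 + k) = √(-355294 - 1/538724) = √(-191405404857/538724) = I*√25778671331545617/269362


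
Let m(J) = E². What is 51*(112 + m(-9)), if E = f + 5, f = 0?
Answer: 6987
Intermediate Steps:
E = 5 (E = 0 + 5 = 5)
m(J) = 25 (m(J) = 5² = 25)
51*(112 + m(-9)) = 51*(112 + 25) = 51*137 = 6987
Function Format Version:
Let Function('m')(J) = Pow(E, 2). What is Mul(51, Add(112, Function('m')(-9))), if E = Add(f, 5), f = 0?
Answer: 6987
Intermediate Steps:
E = 5 (E = Add(0, 5) = 5)
Function('m')(J) = 25 (Function('m')(J) = Pow(5, 2) = 25)
Mul(51, Add(112, Function('m')(-9))) = Mul(51, Add(112, 25)) = Mul(51, 137) = 6987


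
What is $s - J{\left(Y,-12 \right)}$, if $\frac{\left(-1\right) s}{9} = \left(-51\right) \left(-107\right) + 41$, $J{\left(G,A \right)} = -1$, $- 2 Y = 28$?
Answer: $-49481$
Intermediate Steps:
$Y = -14$ ($Y = \left(- \frac{1}{2}\right) 28 = -14$)
$s = -49482$ ($s = - 9 \left(\left(-51\right) \left(-107\right) + 41\right) = - 9 \left(5457 + 41\right) = \left(-9\right) 5498 = -49482$)
$s - J{\left(Y,-12 \right)} = -49482 - -1 = -49482 + 1 = -49481$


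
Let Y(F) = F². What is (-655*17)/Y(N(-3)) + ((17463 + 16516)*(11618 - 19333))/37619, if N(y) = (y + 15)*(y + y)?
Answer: -1359394041805/195016896 ≈ -6970.6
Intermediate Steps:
N(y) = 2*y*(15 + y) (N(y) = (15 + y)*(2*y) = 2*y*(15 + y))
(-655*17)/Y(N(-3)) + ((17463 + 16516)*(11618 - 19333))/37619 = (-655*17)/((2*(-3)*(15 - 3))²) + ((17463 + 16516)*(11618 - 19333))/37619 = (-131*85)/((2*(-3)*12)²) + (33979*(-7715))*(1/37619) = -11135/((-72)²) - 262147985*1/37619 = -11135/5184 - 262147985/37619 = -1359394041805/195016896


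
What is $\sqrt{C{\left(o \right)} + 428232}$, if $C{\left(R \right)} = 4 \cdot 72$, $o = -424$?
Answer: $2 \sqrt{107130} \approx 654.61$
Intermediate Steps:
$C{\left(R \right)} = 288$
$\sqrt{C{\left(o \right)} + 428232} = \sqrt{288 + 428232} = \sqrt{428520} = 2 \sqrt{107130}$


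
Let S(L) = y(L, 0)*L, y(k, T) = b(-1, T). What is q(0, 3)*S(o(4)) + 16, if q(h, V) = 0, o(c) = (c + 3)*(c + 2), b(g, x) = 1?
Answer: 16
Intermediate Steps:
y(k, T) = 1
o(c) = (2 + c)*(3 + c) (o(c) = (3 + c)*(2 + c) = (2 + c)*(3 + c))
S(L) = L (S(L) = 1*L = L)
q(0, 3)*S(o(4)) + 16 = 0*(6 + 4**2 + 5*4) + 16 = 0*(6 + 16 + 20) + 16 = 0*42 + 16 = 0 + 16 = 16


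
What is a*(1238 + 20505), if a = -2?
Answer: -43486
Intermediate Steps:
a*(1238 + 20505) = -2*(1238 + 20505) = -2*21743 = -43486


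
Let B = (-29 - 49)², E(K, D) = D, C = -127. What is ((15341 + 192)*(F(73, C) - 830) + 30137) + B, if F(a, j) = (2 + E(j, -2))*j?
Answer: -12856169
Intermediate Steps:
B = 6084 (B = (-78)² = 6084)
F(a, j) = 0 (F(a, j) = (2 - 2)*j = 0*j = 0)
((15341 + 192)*(F(73, C) - 830) + 30137) + B = ((15341 + 192)*(0 - 830) + 30137) + 6084 = (15533*(-830) + 30137) + 6084 = (-12892390 + 30137) + 6084 = -12862253 + 6084 = -12856169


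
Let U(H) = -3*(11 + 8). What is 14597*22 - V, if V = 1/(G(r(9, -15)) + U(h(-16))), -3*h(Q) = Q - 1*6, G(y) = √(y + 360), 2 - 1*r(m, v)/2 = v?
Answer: 916837627/2855 + √394/2855 ≈ 3.2113e+5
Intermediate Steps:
r(m, v) = 4 - 2*v
G(y) = √(360 + y)
h(Q) = 2 - Q/3 (h(Q) = -(Q - 1*6)/3 = -(Q - 6)/3 = -(-6 + Q)/3 = 2 - Q/3)
U(H) = -57 (U(H) = -3*19 = -57)
V = 1/(-57 + √394) (V = 1/(√(360 + (4 - 2*(-15))) - 57) = 1/(√(360 + (4 + 30)) - 57) = 1/(√(360 + 34) - 57) = 1/(√394 - 57) = 1/(-57 + √394) ≈ -0.026917)
14597*22 - V = 14597*22 - (-57/2855 - √394/2855) = 321134 + (57/2855 + √394/2855) = 916837627/2855 + √394/2855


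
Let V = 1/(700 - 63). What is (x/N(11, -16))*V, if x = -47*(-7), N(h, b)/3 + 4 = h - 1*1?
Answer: 47/1638 ≈ 0.028694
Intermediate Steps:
N(h, b) = -15 + 3*h (N(h, b) = -12 + 3*(h - 1*1) = -12 + 3*(h - 1) = -12 + 3*(-1 + h) = -12 + (-3 + 3*h) = -15 + 3*h)
x = 329
V = 1/637 ≈ 0.0015699
(x/N(11, -16))*V = (329/(-15 + 3*11))*(1/637) = (329/(-15 + 33))*(1/637) = (329/18)*(1/637) = 47/1638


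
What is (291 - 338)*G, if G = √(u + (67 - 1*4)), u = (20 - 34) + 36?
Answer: -47*√85 ≈ -433.32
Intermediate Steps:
u = 22 (u = -14 + 36 = 22)
G = √85 (G = √(22 + (67 - 1*4)) = √(22 + (67 - 4)) = √(22 + 63) = √85 ≈ 9.2195)
(291 - 338)*G = (291 - 338)*√85 = -47*√85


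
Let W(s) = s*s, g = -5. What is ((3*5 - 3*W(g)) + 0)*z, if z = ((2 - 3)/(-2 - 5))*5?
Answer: -300/7 ≈ -42.857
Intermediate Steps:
W(s) = s**2
z = 5/7 (z = -1/(-7)*5 = -1*(-1/7)*5 = (1/7)*5 = 5/7 ≈ 0.71429)
((3*5 - 3*W(g)) + 0)*z = ((3*5 - 3*(-5)**2) + 0)*(5/7) = ((15 - 3*25) + 0)*(5/7) = ((15 - 75) + 0)*(5/7) = (-60 + 0)*(5/7) = -60*5/7 = -300/7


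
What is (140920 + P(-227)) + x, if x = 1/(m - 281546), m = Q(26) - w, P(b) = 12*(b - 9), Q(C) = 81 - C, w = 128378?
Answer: 56597990471/409869 ≈ 1.3809e+5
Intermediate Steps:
P(b) = -108 + 12*b (P(b) = 12*(-9 + b) = -108 + 12*b)
m = -128323 (m = (81 - 1*26) - 1*128378 = (81 - 26) - 128378 = 55 - 128378 = -128323)
x = -1/409869 (x = 1/(-128323 - 281546) = 1/(-409869) = -1/409869 ≈ -2.4398e-6)
(140920 + P(-227)) + x = (140920 + (-108 + 12*(-227))) - 1/409869 = (140920 + (-108 - 2724)) - 1/409869 = (140920 - 2832) - 1/409869 = 138088 - 1/409869 = 56597990471/409869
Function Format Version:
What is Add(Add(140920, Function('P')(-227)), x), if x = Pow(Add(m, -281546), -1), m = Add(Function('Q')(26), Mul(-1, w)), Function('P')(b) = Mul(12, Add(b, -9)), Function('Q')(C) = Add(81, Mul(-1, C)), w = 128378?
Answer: Rational(56597990471, 409869) ≈ 1.3809e+5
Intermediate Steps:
Function('P')(b) = Add(-108, Mul(12, b)) (Function('P')(b) = Mul(12, Add(-9, b)) = Add(-108, Mul(12, b)))
m = -128323 (m = Add(Add(81, Mul(-1, 26)), Mul(-1, 128378)) = Add(Add(81, -26), -128378) = Add(55, -128378) = -128323)
x = Rational(-1, 409869) (x = Pow(Add(-128323, -281546), -1) = Pow(-409869, -1) = Rational(-1, 409869) ≈ -2.4398e-6)
Add(Add(140920, Function('P')(-227)), x) = Add(Add(140920, Add(-108, Mul(12, -227))), Rational(-1, 409869)) = Add(Add(140920, Add(-108, -2724)), Rational(-1, 409869)) = Add(Add(140920, -2832), Rational(-1, 409869)) = Add(138088, Rational(-1, 409869)) = Rational(56597990471, 409869)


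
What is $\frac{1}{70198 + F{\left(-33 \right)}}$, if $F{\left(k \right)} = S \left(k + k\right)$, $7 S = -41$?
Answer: $\frac{7}{494092} \approx 1.4167 \cdot 10^{-5}$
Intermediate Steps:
$S = - \frac{41}{7}$ ($S = \frac{1}{7} \left(-41\right) = - \frac{41}{7} \approx -5.8571$)
$F{\left(k \right)} = - \frac{82 k}{7}$ ($F{\left(k \right)} = - \frac{41 \left(k + k\right)}{7} = - \frac{41 \cdot 2 k}{7} = - \frac{82 k}{7}$)
$\frac{1}{70198 + F{\left(-33 \right)}} = \frac{1}{70198 - - \frac{2706}{7}} = \frac{1}{70198 + \frac{2706}{7}} = \frac{1}{\frac{494092}{7}} = \frac{7}{494092}$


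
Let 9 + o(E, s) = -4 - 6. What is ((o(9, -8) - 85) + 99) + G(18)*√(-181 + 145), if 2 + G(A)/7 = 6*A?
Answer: -5 + 4452*I ≈ -5.0 + 4452.0*I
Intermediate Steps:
o(E, s) = -19 (o(E, s) = -9 + (-4 - 6) = -9 - 10 = -19)
G(A) = -14 + 42*A (G(A) = -14 + 7*(6*A) = -14 + 42*A)
((o(9, -8) - 85) + 99) + G(18)*√(-181 + 145) = ((-19 - 85) + 99) + (-14 + 42*18)*√(-181 + 145) = (-104 + 99) + (-14 + 756)*√(-36) = -5 + 742*(6*I) = -5 + 4452*I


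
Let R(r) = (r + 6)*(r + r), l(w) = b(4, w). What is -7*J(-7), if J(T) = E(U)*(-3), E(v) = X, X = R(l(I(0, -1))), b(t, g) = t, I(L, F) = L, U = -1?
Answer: 1680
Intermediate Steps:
l(w) = 4
R(r) = 2*r*(6 + r) (R(r) = (6 + r)*(2*r) = 2*r*(6 + r))
X = 80 (X = 2*4*(6 + 4) = 2*4*10 = 80)
E(v) = 80
J(T) = -240 (J(T) = 80*(-3) = -240)
-7*J(-7) = -7*(-240) = 1680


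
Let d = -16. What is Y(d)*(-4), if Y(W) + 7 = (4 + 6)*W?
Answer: 668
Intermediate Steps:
Y(W) = -7 + 10*W (Y(W) = -7 + (4 + 6)*W = -7 + 10*W)
Y(d)*(-4) = (-7 + 10*(-16))*(-4) = (-7 - 160)*(-4) = -167*(-4) = 668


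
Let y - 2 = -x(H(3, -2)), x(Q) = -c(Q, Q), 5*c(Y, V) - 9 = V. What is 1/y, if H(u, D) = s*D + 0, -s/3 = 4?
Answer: 5/43 ≈ 0.11628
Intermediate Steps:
s = -12 (s = -3*4 = -12)
c(Y, V) = 9/5 + V/5
H(u, D) = -12*D (H(u, D) = -12*D + 0 = -12*D)
x(Q) = -9/5 - Q/5 (x(Q) = -(9/5 + Q/5) = -9/5 - Q/5)
y = 43/5 (y = 2 - (-9/5 - (-12)*(-2)/5) = 2 - (-9/5 - ⅕*24) = 2 - (-9/5 - 24/5) = 2 - 1*(-33/5) = 2 + 33/5 = 43/5 ≈ 8.6000)
1/y = 1/(43/5) = 5/43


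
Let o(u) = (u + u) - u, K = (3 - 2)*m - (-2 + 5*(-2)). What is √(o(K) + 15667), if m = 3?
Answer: √15682 ≈ 125.23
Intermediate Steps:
K = 15 (K = (3 - 2)*3 - (-2 + 5*(-2)) = 1*3 - (-2 - 10) = 3 - 1*(-12) = 3 + 12 = 15)
o(u) = u (o(u) = 2*u - u = u)
√(o(K) + 15667) = √(15 + 15667) = √15682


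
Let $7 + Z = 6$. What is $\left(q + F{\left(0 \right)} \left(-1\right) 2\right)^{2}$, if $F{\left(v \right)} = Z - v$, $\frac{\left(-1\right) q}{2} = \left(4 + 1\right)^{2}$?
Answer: $2304$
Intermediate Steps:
$Z = -1$ ($Z = -7 + 6 = -1$)
$q = -50$ ($q = - 2 \left(4 + 1\right)^{2} = - 2 \cdot 5^{2} = \left(-2\right) 25 = -50$)
$F{\left(v \right)} = -1 - v$
$\left(q + F{\left(0 \right)} \left(-1\right) 2\right)^{2} = \left(-50 + \left(-1 - 0\right) \left(-1\right) 2\right)^{2} = \left(-50 + \left(-1 + 0\right) \left(-1\right) 2\right)^{2} = \left(-50 + \left(-1\right) \left(-1\right) 2\right)^{2} = \left(-50 + 1 \cdot 2\right)^{2} = \left(-50 + 2\right)^{2} = \left(-48\right)^{2} = 2304$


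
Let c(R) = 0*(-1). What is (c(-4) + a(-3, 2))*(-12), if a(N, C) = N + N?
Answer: 72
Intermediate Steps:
a(N, C) = 2*N
c(R) = 0
(c(-4) + a(-3, 2))*(-12) = (0 + 2*(-3))*(-12) = (0 - 6)*(-12) = -6*(-12) = 72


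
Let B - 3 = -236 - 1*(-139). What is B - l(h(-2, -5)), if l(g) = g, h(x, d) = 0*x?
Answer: -94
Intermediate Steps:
h(x, d) = 0
B = -94 (B = 3 + (-236 - 1*(-139)) = 3 + (-236 + 139) = 3 - 97 = -94)
B - l(h(-2, -5)) = -94 - 1*0 = -94 + 0 = -94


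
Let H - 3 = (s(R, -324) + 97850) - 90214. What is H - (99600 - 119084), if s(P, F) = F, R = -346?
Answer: 26799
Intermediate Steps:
H = 7315 (H = 3 + ((-324 + 97850) - 90214) = 3 + (97526 - 90214) = 3 + 7312 = 7315)
H - (99600 - 119084) = 7315 - (99600 - 119084) = 7315 - 1*(-19484) = 7315 + 19484 = 26799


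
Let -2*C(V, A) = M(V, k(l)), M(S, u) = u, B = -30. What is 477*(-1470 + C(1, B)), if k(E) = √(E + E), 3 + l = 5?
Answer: -701667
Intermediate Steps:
l = 2 (l = -3 + 5 = 2)
k(E) = √2*√E (k(E) = √(2*E) = √2*√E)
C(V, A) = -1 (C(V, A) = -√2*√2/2 = -½*2 = -1)
477*(-1470 + C(1, B)) = 477*(-1470 - 1) = 477*(-1471) = -701667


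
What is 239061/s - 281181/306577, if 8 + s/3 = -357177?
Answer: -124863836884/109504705745 ≈ -1.1403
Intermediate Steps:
s = -1071555 (s = -24 + 3*(-357177) = -24 - 1071531 = -1071555)
239061/s - 281181/306577 = 239061/(-1071555) - 281181/306577 = 239061*(-1/1071555) - 281181*1/306577 = -79687/357185 - 281181/306577 = -124863836884/109504705745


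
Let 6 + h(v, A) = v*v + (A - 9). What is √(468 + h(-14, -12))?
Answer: 7*√13 ≈ 25.239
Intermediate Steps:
h(v, A) = -15 + A + v² (h(v, A) = -6 + (v*v + (A - 9)) = -6 + (v² + (-9 + A)) = -6 + (-9 + A + v²) = -15 + A + v²)
√(468 + h(-14, -12)) = √(468 + (-15 - 12 + (-14)²)) = √(468 + (-15 - 12 + 196)) = √(468 + 169) = √637 = 7*√13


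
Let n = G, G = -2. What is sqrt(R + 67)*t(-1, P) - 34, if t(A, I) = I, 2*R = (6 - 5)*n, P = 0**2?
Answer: -34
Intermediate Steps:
n = -2
P = 0
R = -1 (R = ((6 - 5)*(-2))/2 = (1*(-2))/2 = (1/2)*(-2) = -1)
sqrt(R + 67)*t(-1, P) - 34 = sqrt(-1 + 67)*0 - 34 = sqrt(66)*0 - 34 = 0 - 34 = -34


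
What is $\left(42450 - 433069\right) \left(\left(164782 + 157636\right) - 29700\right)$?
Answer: $-114341212442$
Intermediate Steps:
$\left(42450 - 433069\right) \left(\left(164782 + 157636\right) - 29700\right) = - 390619 \left(322418 - 29700\right) = \left(-390619\right) 292718 = -114341212442$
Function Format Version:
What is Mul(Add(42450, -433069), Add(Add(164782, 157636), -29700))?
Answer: -114341212442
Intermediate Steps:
Mul(Add(42450, -433069), Add(Add(164782, 157636), -29700)) = Mul(-390619, Add(322418, -29700)) = Mul(-390619, 292718) = -114341212442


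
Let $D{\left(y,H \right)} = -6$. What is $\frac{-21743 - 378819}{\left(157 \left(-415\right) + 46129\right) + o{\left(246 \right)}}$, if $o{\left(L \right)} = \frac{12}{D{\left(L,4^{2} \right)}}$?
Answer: $\frac{200281}{9514} \approx 21.051$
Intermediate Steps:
$o{\left(L \right)} = -2$ ($o{\left(L \right)} = \frac{12}{-6} = 12 \left(- \frac{1}{6}\right) = -2$)
$\frac{-21743 - 378819}{\left(157 \left(-415\right) + 46129\right) + o{\left(246 \right)}} = \frac{-21743 - 378819}{\left(157 \left(-415\right) + 46129\right) - 2} = - \frac{400562}{\left(-65155 + 46129\right) - 2} = - \frac{400562}{-19026 - 2} = - \frac{400562}{-19028} = \left(-400562\right) \left(- \frac{1}{19028}\right) = \frac{200281}{9514}$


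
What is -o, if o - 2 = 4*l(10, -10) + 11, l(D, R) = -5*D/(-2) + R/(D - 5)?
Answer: -105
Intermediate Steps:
l(D, R) = 5*D/2 + R/(-5 + D) (l(D, R) = -5*D*(-½) + R/(-5 + D) = 5*D/2 + R/(-5 + D))
o = 105 (o = 2 + (4*((-25*10 + 2*(-10) + 5*10²)/(2*(-5 + 10))) + 11) = 2 + (4*((½)*(-250 - 20 + 5*100)/5) + 11) = 2 + (4*((½)*(⅕)*(-250 - 20 + 500)) + 11) = 2 + (4*((½)*(⅕)*230) + 11) = 2 + (4*23 + 11) = 2 + (92 + 11) = 2 + 103 = 105)
-o = -1*105 = -105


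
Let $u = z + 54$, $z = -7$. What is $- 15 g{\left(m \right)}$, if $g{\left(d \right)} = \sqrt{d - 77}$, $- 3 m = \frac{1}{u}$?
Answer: $- \frac{5 i \sqrt{1530978}}{47} \approx - 131.63 i$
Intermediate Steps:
$u = 47$ ($u = -7 + 54 = 47$)
$m = - \frac{1}{141}$ ($m = - \frac{1}{3 \cdot 47} = \left(- \frac{1}{3}\right) \frac{1}{47} = - \frac{1}{141} \approx -0.0070922$)
$g{\left(d \right)} = \sqrt{-77 + d}$
$- 15 g{\left(m \right)} = - 15 \sqrt{-77 - \frac{1}{141}} = - 15 \sqrt{- \frac{10858}{141}} = - 15 \frac{i \sqrt{1530978}}{141} = - \frac{5 i \sqrt{1530978}}{47}$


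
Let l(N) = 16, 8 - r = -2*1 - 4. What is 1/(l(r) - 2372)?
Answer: -1/2356 ≈ -0.00042445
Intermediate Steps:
r = 14 (r = 8 - (-2*1 - 4) = 8 - (-2 - 4) = 8 - 1*(-6) = 8 + 6 = 14)
1/(l(r) - 2372) = 1/(16 - 2372) = 1/(-2356) = -1/2356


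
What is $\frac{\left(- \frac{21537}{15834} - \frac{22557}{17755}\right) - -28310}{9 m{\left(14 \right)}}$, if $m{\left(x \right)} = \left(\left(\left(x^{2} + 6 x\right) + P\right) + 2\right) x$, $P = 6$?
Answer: $\frac{2652708776909}{3400580776320} \approx 0.78008$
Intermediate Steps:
$m{\left(x \right)} = x \left(8 + x^{2} + 6 x\right)$ ($m{\left(x \right)} = \left(\left(\left(x^{2} + 6 x\right) + 6\right) + 2\right) x = \left(\left(6 + x^{2} + 6 x\right) + 2\right) x = \left(8 + x^{2} + 6 x\right) x = x \left(8 + x^{2} + 6 x\right)$)
$\frac{\left(- \frac{21537}{15834} - \frac{22557}{17755}\right) - -28310}{9 m{\left(14 \right)}} = \frac{\left(- \frac{21537}{15834} - \frac{22557}{17755}\right) - -28310}{9 \cdot 14 \left(8 + 14^{2} + 6 \cdot 14\right)} = \frac{\left(\left(-21537\right) \frac{1}{15834} - \frac{22557}{17755}\right) + 28310}{9 \cdot 14 \left(8 + 196 + 84\right)} = \frac{\left(- \frac{7179}{5278} - \frac{22557}{17755}\right) + 28310}{9 \cdot 14 \cdot 288} = \frac{- \frac{246518991}{93710890} + 28310}{9 \cdot 4032} = \frac{2652708776909}{93710890 \cdot 36288} = \frac{2652708776909}{93710890} \cdot \frac{1}{36288} = \frac{2652708776909}{3400580776320}$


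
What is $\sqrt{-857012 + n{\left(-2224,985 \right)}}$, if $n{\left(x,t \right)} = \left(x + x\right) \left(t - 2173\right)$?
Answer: $2 \sqrt{1106803} \approx 2104.1$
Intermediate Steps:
$n{\left(x,t \right)} = 2 x \left(-2173 + t\right)$
$\sqrt{-857012 + n{\left(-2224,985 \right)}} = \sqrt{-857012 + 2 \left(-2224\right) \left(-2173 + 985\right)} = \sqrt{-857012 + 2 \left(-2224\right) \left(-1188\right)} = \sqrt{-857012 + 5284224} = \sqrt{4427212} = 2 \sqrt{1106803}$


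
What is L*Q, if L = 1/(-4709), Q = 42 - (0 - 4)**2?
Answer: -26/4709 ≈ -0.0055213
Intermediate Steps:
Q = 26 (Q = 42 - 1*(-4)**2 = 42 - 1*16 = 42 - 16 = 26)
L = -1/4709 ≈ -0.00021236
L*Q = -1/4709*26 = -26/4709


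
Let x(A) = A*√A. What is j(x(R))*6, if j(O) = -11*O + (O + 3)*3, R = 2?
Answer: 54 - 96*√2 ≈ -81.765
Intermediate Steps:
x(A) = A^(3/2)
j(O) = 9 - 8*O (j(O) = -11*O + (3 + O)*3 = -11*O + (9 + 3*O) = 9 - 8*O)
j(x(R))*6 = (9 - 16*√2)*6 = 54 - 96*√2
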